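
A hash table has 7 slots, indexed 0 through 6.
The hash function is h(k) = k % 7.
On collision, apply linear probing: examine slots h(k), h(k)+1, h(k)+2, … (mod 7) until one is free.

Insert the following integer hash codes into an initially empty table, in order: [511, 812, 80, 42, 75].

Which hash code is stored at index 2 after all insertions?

Insert 511: h=0, slot 0 empty → index 0.
Insert 812: h=0, slot 0 occupied → index 1.
Insert 80: h=3, slot 3 empty → index 3.
Insert 42: h=0, slots 0,1 occupied → index 2.
Insert 75: h=5, slot 5 empty → index 5.
Table: [511, 812, 42, 80, -, 75, -]

42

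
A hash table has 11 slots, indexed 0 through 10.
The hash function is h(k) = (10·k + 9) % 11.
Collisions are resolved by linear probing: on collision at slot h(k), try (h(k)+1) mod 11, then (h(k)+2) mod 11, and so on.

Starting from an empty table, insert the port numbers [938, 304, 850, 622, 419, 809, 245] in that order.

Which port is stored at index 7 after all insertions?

850

938: h=6 -> slot 6
304: h=2 -> slot 2
850: h=6, probe 6,7 -> slot 7
622: h=3 -> slot 3
419: h=8 -> slot 8
809: h=3, probe 3,4 -> slot 4
245: h=6, probe 6,7,8,9 -> slot 9
Table: [—, —, 304, 622, 809, —, 938, 850, 419, 245, —]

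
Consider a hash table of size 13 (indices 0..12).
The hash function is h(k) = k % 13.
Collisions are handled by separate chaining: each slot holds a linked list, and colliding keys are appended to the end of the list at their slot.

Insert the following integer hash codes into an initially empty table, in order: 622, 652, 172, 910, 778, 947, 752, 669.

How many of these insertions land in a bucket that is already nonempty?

Insert 622: h=11, bucket 11 empty → new chain.
Insert 652: h=2, bucket 2 empty → new chain.
Insert 172: h=3, bucket 3 empty → new chain.
Insert 910: h=0, bucket 0 empty → new chain.
Insert 778: h=11, bucket 11 nonempty → append to chain.
Insert 947: h=11, bucket 11 nonempty → append to chain.
Insert 752: h=11, bucket 11 nonempty → append to chain.
Insert 669: h=6, bucket 6 empty → new chain.
Final buckets:
0: 910
1: ∅
2: 652
3: 172
4: ∅
5: ∅
6: 669
7: ∅
8: ∅
9: ∅
10: ∅
11: 622 -> 778 -> 947 -> 752
12: ∅

3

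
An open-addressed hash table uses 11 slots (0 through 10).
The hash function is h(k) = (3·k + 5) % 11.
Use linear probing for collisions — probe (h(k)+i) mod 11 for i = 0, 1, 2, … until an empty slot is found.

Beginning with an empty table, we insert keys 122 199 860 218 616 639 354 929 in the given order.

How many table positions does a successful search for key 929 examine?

Insert 122: h=8, slot 8 empty => index 8.
Insert 199: h=8, slot 8 occupied => index 9.
Insert 860: h=0, slot 0 empty => index 0.
Insert 218: h=10, slot 10 empty => index 10.
Insert 616: h=5, slot 5 empty => index 5.
Insert 639: h=8, slots 8,9,10,0 occupied => index 1.
Insert 354: h=0, slots 0,1 occupied => index 2.
Insert 929: h=9, slots 9,10,0,1,2 occupied => index 3.
Table: [860, 639, 354, 929, _, 616, _, _, 122, 199, 218]
Lookup 929: h=9, probe 9,10,0,1,2,3 → found at 3.

6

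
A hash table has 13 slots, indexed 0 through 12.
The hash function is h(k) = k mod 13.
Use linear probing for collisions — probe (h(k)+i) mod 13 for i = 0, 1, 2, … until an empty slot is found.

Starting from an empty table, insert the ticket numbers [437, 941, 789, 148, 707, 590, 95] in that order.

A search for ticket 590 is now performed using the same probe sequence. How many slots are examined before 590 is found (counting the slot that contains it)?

6

Insert 437: h=8, slot 8 empty => index 8.
Insert 941: h=5, slot 5 empty => index 5.
Insert 789: h=9, slot 9 empty => index 9.
Insert 148: h=5, slot 5 occupied => index 6.
Insert 707: h=5, slots 5,6 occupied => index 7.
Insert 590: h=5, slots 5,6,7,8,9 occupied => index 10.
Insert 95: h=4, slot 4 empty => index 4.
Table: [-, -, -, -, 95, 941, 148, 707, 437, 789, 590, -, -]
Lookup 590: h=5, probe 5,6,7,8,9,10 → found at 10.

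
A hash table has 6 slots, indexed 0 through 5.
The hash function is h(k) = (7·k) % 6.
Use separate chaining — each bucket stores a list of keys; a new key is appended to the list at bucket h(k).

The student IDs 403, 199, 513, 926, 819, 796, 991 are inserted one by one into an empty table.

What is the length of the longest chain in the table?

Insert 403: h=1, bucket 1 empty → new chain.
Insert 199: h=1, bucket 1 nonempty → append to chain.
Insert 513: h=3, bucket 3 empty → new chain.
Insert 926: h=2, bucket 2 empty → new chain.
Insert 819: h=3, bucket 3 nonempty → append to chain.
Insert 796: h=4, bucket 4 empty → new chain.
Insert 991: h=1, bucket 1 nonempty → append to chain.
Final buckets:
0: ∅
1: 403 -> 199 -> 991
2: 926
3: 513 -> 819
4: 796
5: ∅

3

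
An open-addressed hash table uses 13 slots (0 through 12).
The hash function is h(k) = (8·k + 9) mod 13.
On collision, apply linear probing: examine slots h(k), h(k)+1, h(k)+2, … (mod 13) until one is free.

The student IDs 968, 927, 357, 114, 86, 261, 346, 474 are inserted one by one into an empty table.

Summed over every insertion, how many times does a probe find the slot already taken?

968: h=5 -> slot 5
927: h=2 -> slot 2
357: h=5, probe 5,6 -> slot 6
114: h=11 -> slot 11
86: h=8 -> slot 8
261: h=4 -> slot 4
346: h=8, probe 8,9 -> slot 9
474: h=5, probe 5,6,7 -> slot 7
Table: [∅, ∅, 927, ∅, 261, 968, 357, 474, 86, 346, ∅, 114, ∅]

4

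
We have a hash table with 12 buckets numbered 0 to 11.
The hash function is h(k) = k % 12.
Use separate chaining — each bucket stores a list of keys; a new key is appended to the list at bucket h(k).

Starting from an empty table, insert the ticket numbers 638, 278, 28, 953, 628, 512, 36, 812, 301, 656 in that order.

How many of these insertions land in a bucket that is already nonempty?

4

Insert 638: h=2, bucket 2 empty → new chain.
Insert 278: h=2, bucket 2 nonempty → append to chain.
Insert 28: h=4, bucket 4 empty → new chain.
Insert 953: h=5, bucket 5 empty → new chain.
Insert 628: h=4, bucket 4 nonempty → append to chain.
Insert 512: h=8, bucket 8 empty → new chain.
Insert 36: h=0, bucket 0 empty → new chain.
Insert 812: h=8, bucket 8 nonempty → append to chain.
Insert 301: h=1, bucket 1 empty → new chain.
Insert 656: h=8, bucket 8 nonempty → append to chain.
Final buckets:
0: 36
1: 301
2: 638 -> 278
3: ∅
4: 28 -> 628
5: 953
6: ∅
7: ∅
8: 512 -> 812 -> 656
9: ∅
10: ∅
11: ∅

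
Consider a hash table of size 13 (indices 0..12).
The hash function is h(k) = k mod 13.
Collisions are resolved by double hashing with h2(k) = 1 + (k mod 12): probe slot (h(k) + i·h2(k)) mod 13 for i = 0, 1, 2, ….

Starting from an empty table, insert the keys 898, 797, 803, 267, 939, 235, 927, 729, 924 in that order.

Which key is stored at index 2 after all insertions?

898: h=1 -> slot 1
797: h=4 -> slot 4
803: h=10 -> slot 10
267: h=7 -> slot 7
939: h=3 -> slot 3
235: h=1, h2=8, probe 1,9 -> slot 9
927: h=4, h2=4, probe 4,8 -> slot 8
729: h=1, h2=10, probe 1,11 -> slot 11
924: h=1, h2=1, probe 1,2 -> slot 2
Table: [-, 898, 924, 939, 797, -, -, 267, 927, 235, 803, 729, -]

924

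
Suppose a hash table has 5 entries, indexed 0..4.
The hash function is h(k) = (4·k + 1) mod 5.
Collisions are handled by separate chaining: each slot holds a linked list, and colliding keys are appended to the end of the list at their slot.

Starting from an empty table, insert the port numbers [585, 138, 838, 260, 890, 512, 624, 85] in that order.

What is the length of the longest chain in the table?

4

Insert 585: h=1, bucket 1 empty -> new chain.
Insert 138: h=3, bucket 3 empty -> new chain.
Insert 838: h=3, bucket 3 nonempty -> append to chain.
Insert 260: h=1, bucket 1 nonempty -> append to chain.
Insert 890: h=1, bucket 1 nonempty -> append to chain.
Insert 512: h=4, bucket 4 empty -> new chain.
Insert 624: h=2, bucket 2 empty -> new chain.
Insert 85: h=1, bucket 1 nonempty -> append to chain.
Final buckets:
0: -
1: 585 -> 260 -> 890 -> 85
2: 624
3: 138 -> 838
4: 512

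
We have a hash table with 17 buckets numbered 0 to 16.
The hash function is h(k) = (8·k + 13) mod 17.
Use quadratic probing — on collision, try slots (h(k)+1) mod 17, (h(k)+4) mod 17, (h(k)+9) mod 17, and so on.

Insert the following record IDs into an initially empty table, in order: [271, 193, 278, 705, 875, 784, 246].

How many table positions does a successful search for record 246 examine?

4

Insert 271: h=5, slot 5 empty => index 5.
Insert 193: h=10, slot 10 empty => index 10.
Insert 278: h=10, slot 10 occupied => index 11.
Insert 705: h=9, slot 9 empty => index 9.
Insert 875: h=9, slots 9,10 occupied => index 13.
Insert 784: h=12, slot 12 empty => index 12.
Insert 246: h=9, slots 9,10,13 occupied => index 1.
Table: [_, 246, _, _, _, 271, _, _, _, 705, 193, 278, 784, 875, _, _, _]
Lookup 246: h=9, probe 9,10,13,1 → found at 1.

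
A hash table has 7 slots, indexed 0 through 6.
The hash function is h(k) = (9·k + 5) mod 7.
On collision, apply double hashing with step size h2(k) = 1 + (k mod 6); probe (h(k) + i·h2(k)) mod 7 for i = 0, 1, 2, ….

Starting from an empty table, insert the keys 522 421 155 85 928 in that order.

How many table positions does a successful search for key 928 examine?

2

522: h=6 => slot 6
421: h=0 => slot 0
155: h=0, h2=6, probe 0,6,5 => slot 5
85: h=0, h2=2, probe 0,2 => slot 2
928: h=6, h2=5, probe 6,4 => slot 4
Table: [421, ., 85, ., 928, 155, 522]
Lookup 928: h=6, h2=5, probe 6,4 → found at 4.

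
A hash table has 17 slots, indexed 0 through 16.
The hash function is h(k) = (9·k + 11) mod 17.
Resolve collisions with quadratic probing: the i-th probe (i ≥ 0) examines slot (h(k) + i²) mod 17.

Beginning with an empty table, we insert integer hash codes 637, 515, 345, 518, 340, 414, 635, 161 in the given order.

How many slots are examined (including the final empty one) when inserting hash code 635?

3

637: h=15 → slot 15
515: h=5 → slot 5
345: h=5, probe 5,6 → slot 6
518: h=15, probe 15,16 → slot 16
340: h=11 → slot 11
414: h=14 → slot 14
635: h=14, probe 14,15,1 → slot 1
161: h=15, probe 15,16,2 → slot 2
Table: [_, 635, 161, _, _, 515, 345, _, _, _, _, 340, _, _, 414, 637, 518]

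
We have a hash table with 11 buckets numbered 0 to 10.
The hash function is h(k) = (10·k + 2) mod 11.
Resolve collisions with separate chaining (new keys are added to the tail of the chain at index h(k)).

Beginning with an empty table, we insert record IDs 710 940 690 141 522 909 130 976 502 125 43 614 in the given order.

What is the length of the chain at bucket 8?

710 -> bucket 7
940 -> bucket 8
690 -> bucket 5
141 -> bucket 4
522 -> bucket 8 (collision)
909 -> bucket 6
130 -> bucket 4 (collision)
976 -> bucket 5 (collision)
502 -> bucket 6 (collision)
125 -> bucket 9
43 -> bucket 3
614 -> bucket 4 (collision)
Final buckets:
0: -
1: -
2: -
3: 43
4: 141 -> 130 -> 614
5: 690 -> 976
6: 909 -> 502
7: 710
8: 940 -> 522
9: 125
10: -

2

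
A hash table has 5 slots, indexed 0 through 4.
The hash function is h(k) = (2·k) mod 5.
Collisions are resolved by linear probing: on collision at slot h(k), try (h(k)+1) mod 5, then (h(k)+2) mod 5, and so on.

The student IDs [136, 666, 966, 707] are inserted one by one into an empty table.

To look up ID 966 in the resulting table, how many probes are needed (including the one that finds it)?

136: h=2 -> slot 2
666: h=2, probe 2,3 -> slot 3
966: h=2, probe 2,3,4 -> slot 4
707: h=4, probe 4,0 -> slot 0
Table: [707, -, 136, 666, 966]
Lookup 966: h=2, probe 2,3,4 → found at 4.

3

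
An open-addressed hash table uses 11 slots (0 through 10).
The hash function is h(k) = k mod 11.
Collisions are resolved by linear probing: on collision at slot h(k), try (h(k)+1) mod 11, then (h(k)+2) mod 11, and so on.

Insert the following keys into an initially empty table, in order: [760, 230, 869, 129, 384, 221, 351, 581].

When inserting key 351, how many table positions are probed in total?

Insert 760: h=1, slot 1 empty → index 1.
Insert 230: h=10, slot 10 empty → index 10.
Insert 869: h=0, slot 0 empty → index 0.
Insert 129: h=8, slot 8 empty → index 8.
Insert 384: h=10, slots 10,0,1 occupied → index 2.
Insert 221: h=1, slots 1,2 occupied → index 3.
Insert 351: h=10, slots 10,0,1,2,3 occupied → index 4.
Insert 581: h=9, slot 9 empty → index 9.
Table: [869, 760, 384, 221, 351, ∅, ∅, ∅, 129, 581, 230]

6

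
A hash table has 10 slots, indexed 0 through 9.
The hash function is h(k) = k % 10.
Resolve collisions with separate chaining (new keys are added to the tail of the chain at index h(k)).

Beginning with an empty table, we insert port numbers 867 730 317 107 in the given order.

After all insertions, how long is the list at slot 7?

Insert 867: h=7, bucket 7 empty -> new chain.
Insert 730: h=0, bucket 0 empty -> new chain.
Insert 317: h=7, bucket 7 nonempty -> append to chain.
Insert 107: h=7, bucket 7 nonempty -> append to chain.
Final buckets:
0: 730
1: .
2: .
3: .
4: .
5: .
6: .
7: 867 -> 317 -> 107
8: .
9: .

3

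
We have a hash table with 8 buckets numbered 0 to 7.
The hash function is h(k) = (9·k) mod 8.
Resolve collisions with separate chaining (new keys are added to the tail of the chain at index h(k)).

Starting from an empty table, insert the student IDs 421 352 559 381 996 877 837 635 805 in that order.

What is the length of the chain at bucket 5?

5

421 → bucket 5
352 → bucket 0
559 → bucket 7
381 → bucket 5 (collision)
996 → bucket 4
877 → bucket 5 (collision)
837 → bucket 5 (collision)
635 → bucket 3
805 → bucket 5 (collision)
Final buckets:
0: 352
1: —
2: —
3: 635
4: 996
5: 421 -> 381 -> 877 -> 837 -> 805
6: —
7: 559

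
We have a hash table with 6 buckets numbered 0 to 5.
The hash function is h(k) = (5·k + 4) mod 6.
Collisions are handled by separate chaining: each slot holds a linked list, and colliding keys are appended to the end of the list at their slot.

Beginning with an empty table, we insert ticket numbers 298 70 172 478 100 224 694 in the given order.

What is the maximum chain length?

298 → bucket 0
70 → bucket 0 (collision)
172 → bucket 0 (collision)
478 → bucket 0 (collision)
100 → bucket 0 (collision)
224 → bucket 2
694 → bucket 0 (collision)
Final buckets:
0: 298 -> 70 -> 172 -> 478 -> 100 -> 694
1: —
2: 224
3: —
4: —
5: —

6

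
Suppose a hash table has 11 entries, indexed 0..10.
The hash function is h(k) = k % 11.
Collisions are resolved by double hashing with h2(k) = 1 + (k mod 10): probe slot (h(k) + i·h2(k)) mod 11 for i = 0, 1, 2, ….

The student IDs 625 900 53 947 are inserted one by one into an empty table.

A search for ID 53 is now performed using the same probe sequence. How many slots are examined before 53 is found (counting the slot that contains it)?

2

Insert 625: h=9, slot 9 empty => index 9.
Insert 900: h=9, h2=1, slot 9 occupied => index 10.
Insert 53: h=9, h2=4, slot 9 occupied => index 2.
Insert 947: h=1, slot 1 empty => index 1.
Table: [-, 947, 53, -, -, -, -, -, -, 625, 900]
Lookup 53: h=9, h2=4, probe 9,2 → found at 2.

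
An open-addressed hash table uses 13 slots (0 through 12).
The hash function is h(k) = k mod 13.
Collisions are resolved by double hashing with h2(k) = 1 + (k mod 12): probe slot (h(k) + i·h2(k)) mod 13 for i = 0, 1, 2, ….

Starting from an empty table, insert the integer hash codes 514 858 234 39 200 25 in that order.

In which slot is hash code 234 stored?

514 hashes to 7; slot 7 is free → place at 7.
858 hashes to 0; slot 0 is free → place at 0.
234 hashes to 0, h2=7; 0,7 taken → place at 1.
39 hashes to 0, h2=4; 0 taken → place at 4.
200 hashes to 5; slot 5 is free → place at 5.
25 hashes to 12; slot 12 is free → place at 12.
Table: [858, 234, -, -, 39, 200, -, 514, -, -, -, -, 25]

1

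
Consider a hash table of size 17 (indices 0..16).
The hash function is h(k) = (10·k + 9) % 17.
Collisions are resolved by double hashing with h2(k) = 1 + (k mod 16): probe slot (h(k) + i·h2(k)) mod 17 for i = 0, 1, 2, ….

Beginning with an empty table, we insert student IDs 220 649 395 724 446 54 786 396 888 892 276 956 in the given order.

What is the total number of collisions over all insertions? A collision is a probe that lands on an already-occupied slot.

9

Insert 220: h=16, slot 16 empty → index 16.
Insert 649: h=5, slot 5 empty → index 5.
Insert 395: h=15, slot 15 empty → index 15.
Insert 724: h=7, slot 7 empty → index 7.
Insert 446: h=15, h2=15, slot 15 occupied → index 13.
Insert 54: h=5, h2=7, slot 5 occupied → index 12.
Insert 786: h=15, h2=3, slot 15 occupied → index 1.
Insert 396: h=8, slot 8 empty → index 8.
Insert 888: h=15, h2=9, slots 15,7,16,8 occupied → index 0.
Insert 892: h=4, slot 4 empty → index 4.
Insert 276: h=15, h2=5, slot 15 occupied → index 3.
Insert 956: h=15, h2=13, slot 15 occupied → index 11.
Table: [888, 786, ., 276, 892, 649, ., 724, 396, ., ., 956, 54, 446, ., 395, 220]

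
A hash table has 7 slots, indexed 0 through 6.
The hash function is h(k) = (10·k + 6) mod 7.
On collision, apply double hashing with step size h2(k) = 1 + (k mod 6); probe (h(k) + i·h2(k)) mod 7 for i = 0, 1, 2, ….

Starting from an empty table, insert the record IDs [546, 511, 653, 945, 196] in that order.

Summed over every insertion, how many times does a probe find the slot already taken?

546: h=6 → slot 6
511: h=6, h2=2, probe 6,1 → slot 1
653: h=5 → slot 5
945: h=6, h2=4, probe 6,3 → slot 3
196: h=6, h2=5, probe 6,4 → slot 4
Table: [—, 511, —, 945, 196, 653, 546]

3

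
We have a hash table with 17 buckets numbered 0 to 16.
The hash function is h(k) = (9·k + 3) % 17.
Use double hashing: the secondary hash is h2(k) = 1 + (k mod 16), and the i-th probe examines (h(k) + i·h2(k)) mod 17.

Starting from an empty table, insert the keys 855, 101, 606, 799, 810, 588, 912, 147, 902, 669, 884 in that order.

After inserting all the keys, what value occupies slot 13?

855 hashes to 14; slot 14 is free → place at 14.
101 hashes to 11; slot 11 is free → place at 11.
606 hashes to 0; slot 0 is free → place at 0.
799 hashes to 3; slot 3 is free → place at 3.
810 hashes to 0, h2=11; 0,11 taken → place at 5.
588 hashes to 8; slot 8 is free → place at 8.
912 hashes to 0, h2=1; 0 taken → place at 1.
147 hashes to 0, h2=4; 0 taken → place at 4.
902 hashes to 12; slot 12 is free → place at 12.
669 hashes to 6; slot 6 is free → place at 6.
884 hashes to 3, h2=5; 3,8 taken → place at 13.
Table: [606, 912, ., 799, 147, 810, 669, ., 588, ., ., 101, 902, 884, 855, ., .]

884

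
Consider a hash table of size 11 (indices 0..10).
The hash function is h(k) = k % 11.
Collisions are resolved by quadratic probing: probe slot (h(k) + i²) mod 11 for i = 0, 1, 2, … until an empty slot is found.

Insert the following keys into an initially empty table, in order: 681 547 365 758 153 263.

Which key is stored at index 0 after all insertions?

758

681: h=10 -> slot 10
547: h=8 -> slot 8
365: h=2 -> slot 2
758: h=10, probe 10,0 -> slot 0
153: h=10, probe 10,0,3 -> slot 3
263: h=10, probe 10,0,3,8,4 -> slot 4
Table: [758, ∅, 365, 153, 263, ∅, ∅, ∅, 547, ∅, 681]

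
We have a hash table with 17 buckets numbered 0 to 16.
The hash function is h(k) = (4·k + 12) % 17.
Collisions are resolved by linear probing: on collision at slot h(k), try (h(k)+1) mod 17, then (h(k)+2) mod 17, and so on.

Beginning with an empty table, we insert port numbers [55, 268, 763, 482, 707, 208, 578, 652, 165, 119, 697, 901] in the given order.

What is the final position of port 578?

14

55: h=11 -> slot 11
268: h=13 -> slot 13
763: h=4 -> slot 4
482: h=2 -> slot 2
707: h=1 -> slot 1
208: h=11, probe 11,12 -> slot 12
578: h=12, probe 12,13,14 -> slot 14
652: h=2, probe 2,3 -> slot 3
165: h=9 -> slot 9
119: h=12, probe 12,13,14,15 -> slot 15
697: h=12, probe 12,13,14,15,16 -> slot 16
901: h=12, probe 12,13,14,15,16,0 -> slot 0
Table: [901, 707, 482, 652, 763, ., ., ., ., 165, ., 55, 208, 268, 578, 119, 697]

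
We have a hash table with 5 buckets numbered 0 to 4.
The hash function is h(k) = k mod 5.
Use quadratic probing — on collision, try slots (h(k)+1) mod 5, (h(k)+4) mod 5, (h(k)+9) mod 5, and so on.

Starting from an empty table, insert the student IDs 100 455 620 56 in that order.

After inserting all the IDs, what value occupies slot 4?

100: h=0 → slot 0
455: h=0, probe 0,1 → slot 1
620: h=0, probe 0,1,4 → slot 4
56: h=1, probe 1,2 → slot 2
Table: [100, 455, 56, ., 620]

620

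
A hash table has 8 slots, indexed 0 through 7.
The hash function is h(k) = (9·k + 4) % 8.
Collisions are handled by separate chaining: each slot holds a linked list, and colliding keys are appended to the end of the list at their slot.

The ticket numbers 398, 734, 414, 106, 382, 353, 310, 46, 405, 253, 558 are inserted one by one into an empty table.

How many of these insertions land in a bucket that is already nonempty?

Insert 398: h=2, bucket 2 empty -> new chain.
Insert 734: h=2, bucket 2 nonempty -> append to chain.
Insert 414: h=2, bucket 2 nonempty -> append to chain.
Insert 106: h=6, bucket 6 empty -> new chain.
Insert 382: h=2, bucket 2 nonempty -> append to chain.
Insert 353: h=5, bucket 5 empty -> new chain.
Insert 310: h=2, bucket 2 nonempty -> append to chain.
Insert 46: h=2, bucket 2 nonempty -> append to chain.
Insert 405: h=1, bucket 1 empty -> new chain.
Insert 253: h=1, bucket 1 nonempty -> append to chain.
Insert 558: h=2, bucket 2 nonempty -> append to chain.
Final buckets:
0: ∅
1: 405 -> 253
2: 398 -> 734 -> 414 -> 382 -> 310 -> 46 -> 558
3: ∅
4: ∅
5: 353
6: 106
7: ∅

7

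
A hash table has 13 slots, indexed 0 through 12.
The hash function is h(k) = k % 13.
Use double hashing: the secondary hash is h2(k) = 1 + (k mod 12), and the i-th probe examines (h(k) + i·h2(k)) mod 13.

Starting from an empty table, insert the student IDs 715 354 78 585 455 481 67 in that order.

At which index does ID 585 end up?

10

715 hashes to 0; slot 0 is free -> place at 0.
354 hashes to 3; slot 3 is free -> place at 3.
78 hashes to 0, h2=7; 0 taken -> place at 7.
585 hashes to 0, h2=10; 0 taken -> place at 10.
455 hashes to 0, h2=12; 0 taken -> place at 12.
481 hashes to 0, h2=2; 0 taken -> place at 2.
67 hashes to 2, h2=8; 2,10 taken -> place at 5.
Table: [715, ., 481, 354, ., 67, ., 78, ., ., 585, ., 455]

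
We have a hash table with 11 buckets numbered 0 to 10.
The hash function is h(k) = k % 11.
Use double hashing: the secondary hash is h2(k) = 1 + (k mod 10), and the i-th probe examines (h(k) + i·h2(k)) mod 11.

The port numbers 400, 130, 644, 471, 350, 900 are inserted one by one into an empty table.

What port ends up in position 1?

400 hashes to 4; slot 4 is free -> place at 4.
130 hashes to 9; slot 9 is free -> place at 9.
644 hashes to 6; slot 6 is free -> place at 6.
471 hashes to 9, h2=2; 9 taken -> place at 0.
350 hashes to 9, h2=1; 9 taken -> place at 10.
900 hashes to 9, h2=1; 9,10,0 taken -> place at 1.
Table: [471, 900, -, -, 400, -, 644, -, -, 130, 350]

900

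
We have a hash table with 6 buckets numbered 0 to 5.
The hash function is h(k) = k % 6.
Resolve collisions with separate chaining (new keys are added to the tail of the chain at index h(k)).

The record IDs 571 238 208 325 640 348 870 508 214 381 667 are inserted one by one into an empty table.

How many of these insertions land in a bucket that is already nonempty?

Insert 571: h=1, bucket 1 empty → new chain.
Insert 238: h=4, bucket 4 empty → new chain.
Insert 208: h=4, bucket 4 nonempty → append to chain.
Insert 325: h=1, bucket 1 nonempty → append to chain.
Insert 640: h=4, bucket 4 nonempty → append to chain.
Insert 348: h=0, bucket 0 empty → new chain.
Insert 870: h=0, bucket 0 nonempty → append to chain.
Insert 508: h=4, bucket 4 nonempty → append to chain.
Insert 214: h=4, bucket 4 nonempty → append to chain.
Insert 381: h=3, bucket 3 empty → new chain.
Insert 667: h=1, bucket 1 nonempty → append to chain.
Final buckets:
0: 348 -> 870
1: 571 -> 325 -> 667
2: —
3: 381
4: 238 -> 208 -> 640 -> 508 -> 214
5: —

7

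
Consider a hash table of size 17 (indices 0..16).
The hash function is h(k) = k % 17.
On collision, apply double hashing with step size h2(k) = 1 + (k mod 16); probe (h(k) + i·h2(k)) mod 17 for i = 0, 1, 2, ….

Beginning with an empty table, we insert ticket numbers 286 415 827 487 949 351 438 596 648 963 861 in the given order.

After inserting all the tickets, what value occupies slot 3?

286: h=14 -> slot 14
415: h=7 -> slot 7
827: h=11 -> slot 11
487: h=11, h2=8, probe 11,2 -> slot 2
949: h=14, h2=6, probe 14,3 -> slot 3
351: h=11, h2=16, probe 11,10 -> slot 10
438: h=13 -> slot 13
596: h=1 -> slot 1
648: h=2, h2=9, probe 2,11,3,12 -> slot 12
963: h=11, h2=4, probe 11,15 -> slot 15
861: h=11, h2=14, probe 11,8 -> slot 8
Table: [., 596, 487, 949, ., ., ., 415, 861, ., 351, 827, 648, 438, 286, 963, .]

949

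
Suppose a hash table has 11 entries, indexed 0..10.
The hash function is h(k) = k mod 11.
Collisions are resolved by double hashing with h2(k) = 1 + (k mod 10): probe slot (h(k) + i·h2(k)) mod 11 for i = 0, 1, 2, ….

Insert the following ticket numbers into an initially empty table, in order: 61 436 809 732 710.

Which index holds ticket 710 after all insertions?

8

61 hashes to 6; slot 6 is free -> place at 6.
436 hashes to 7; slot 7 is free -> place at 7.
809 hashes to 6, h2=10; 6 taken -> place at 5.
732 hashes to 6, h2=3; 6 taken -> place at 9.
710 hashes to 6, h2=1; 6,7 taken -> place at 8.
Table: [-, -, -, -, -, 809, 61, 436, 710, 732, -]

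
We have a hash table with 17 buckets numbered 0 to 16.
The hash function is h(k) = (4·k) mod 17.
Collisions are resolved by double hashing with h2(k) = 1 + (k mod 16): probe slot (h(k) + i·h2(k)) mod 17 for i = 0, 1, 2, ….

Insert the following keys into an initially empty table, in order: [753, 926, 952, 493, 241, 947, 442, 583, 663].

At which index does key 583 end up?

2

Insert 753: h=3, slot 3 empty → index 3.
Insert 926: h=15, slot 15 empty → index 15.
Insert 952: h=0, slot 0 empty → index 0.
Insert 493: h=0, h2=14, slot 0 occupied → index 14.
Insert 241: h=12, slot 12 empty → index 12.
Insert 947: h=14, h2=4, slot 14 occupied → index 1.
Insert 442: h=0, h2=11, slot 0 occupied → index 11.
Insert 583: h=3, h2=8, slots 3,11 occupied → index 2.
Insert 663: h=0, h2=8, slot 0 occupied → index 8.
Table: [952, 947, 583, 753, ∅, ∅, ∅, ∅, 663, ∅, ∅, 442, 241, ∅, 493, 926, ∅]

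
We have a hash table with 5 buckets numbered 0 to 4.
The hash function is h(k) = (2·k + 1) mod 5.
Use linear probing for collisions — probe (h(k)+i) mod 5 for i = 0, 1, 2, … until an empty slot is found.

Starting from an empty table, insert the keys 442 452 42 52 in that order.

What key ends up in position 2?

Insert 442: h=0, slot 0 empty => index 0.
Insert 452: h=0, slot 0 occupied => index 1.
Insert 42: h=0, slots 0,1 occupied => index 2.
Insert 52: h=0, slots 0,1,2 occupied => index 3.
Table: [442, 452, 42, 52, .]

42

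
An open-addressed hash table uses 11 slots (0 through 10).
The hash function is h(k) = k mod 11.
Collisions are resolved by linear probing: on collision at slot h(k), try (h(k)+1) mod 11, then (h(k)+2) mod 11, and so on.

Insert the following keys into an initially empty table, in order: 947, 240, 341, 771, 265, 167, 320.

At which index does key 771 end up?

2

Insert 947: h=1, slot 1 empty => index 1.
Insert 240: h=9, slot 9 empty => index 9.
Insert 341: h=0, slot 0 empty => index 0.
Insert 771: h=1, slot 1 occupied => index 2.
Insert 265: h=1, slots 1,2 occupied => index 3.
Insert 167: h=2, slots 2,3 occupied => index 4.
Insert 320: h=1, slots 1,2,3,4 occupied => index 5.
Table: [341, 947, 771, 265, 167, 320, —, —, —, 240, —]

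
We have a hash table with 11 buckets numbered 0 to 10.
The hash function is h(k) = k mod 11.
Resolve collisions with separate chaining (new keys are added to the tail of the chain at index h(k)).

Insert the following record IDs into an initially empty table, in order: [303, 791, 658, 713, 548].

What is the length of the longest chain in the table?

3

303 -> bucket 6
791 -> bucket 10
658 -> bucket 9
713 -> bucket 9 (collision)
548 -> bucket 9 (collision)
Final buckets:
0: -
1: -
2: -
3: -
4: -
5: -
6: 303
7: -
8: -
9: 658 -> 713 -> 548
10: 791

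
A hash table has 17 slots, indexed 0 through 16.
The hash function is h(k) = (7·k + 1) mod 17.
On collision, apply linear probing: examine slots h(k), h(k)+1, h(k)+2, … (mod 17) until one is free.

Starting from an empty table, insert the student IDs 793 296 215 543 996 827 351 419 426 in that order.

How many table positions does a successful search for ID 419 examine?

Insert 793: h=10, slot 10 empty => index 10.
Insert 296: h=16, slot 16 empty => index 16.
Insert 215: h=10, slot 10 occupied => index 11.
Insert 543: h=11, slot 11 occupied => index 12.
Insert 996: h=3, slot 3 empty => index 3.
Insert 827: h=10, slots 10,11,12 occupied => index 13.
Insert 351: h=10, slots 10,11,12,13 occupied => index 14.
Insert 419: h=10, slots 10,11,12,13,14 occupied => index 15.
Insert 426: h=8, slot 8 empty => index 8.
Table: [_, _, _, 996, _, _, _, _, 426, _, 793, 215, 543, 827, 351, 419, 296]
Lookup 419: h=10, probe 10,11,12,13,14,15 → found at 15.

6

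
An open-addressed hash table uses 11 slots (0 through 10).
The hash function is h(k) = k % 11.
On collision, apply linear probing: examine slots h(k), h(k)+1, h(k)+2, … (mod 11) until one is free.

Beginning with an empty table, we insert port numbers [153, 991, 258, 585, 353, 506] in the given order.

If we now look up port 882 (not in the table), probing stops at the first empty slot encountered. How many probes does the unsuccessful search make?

Insert 153: h=10, slot 10 empty → index 10.
Insert 991: h=1, slot 1 empty → index 1.
Insert 258: h=5, slot 5 empty → index 5.
Insert 585: h=2, slot 2 empty → index 2.
Insert 353: h=1, slots 1,2 occupied → index 3.
Insert 506: h=0, slot 0 empty → index 0.
Table: [506, 991, 585, 353, -, 258, -, -, -, -, 153]
Lookup 882: h=2, probe 2,3,4 → slot 4 empty, not found.

3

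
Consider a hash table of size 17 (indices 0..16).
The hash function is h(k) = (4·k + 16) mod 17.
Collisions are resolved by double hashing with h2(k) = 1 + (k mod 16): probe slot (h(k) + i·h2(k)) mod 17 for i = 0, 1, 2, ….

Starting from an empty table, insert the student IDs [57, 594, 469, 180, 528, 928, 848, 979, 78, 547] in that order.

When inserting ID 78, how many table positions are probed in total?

3

57 hashes to 6; slot 6 is free => place at 6.
594 hashes to 12; slot 12 is free => place at 12.
469 hashes to 5; slot 5 is free => place at 5.
180 hashes to 5, h2=5; 5 taken => place at 10.
528 hashes to 3; slot 3 is free => place at 3.
928 hashes to 5, h2=1; 5,6 taken => place at 7.
848 hashes to 8; slot 8 is free => place at 8.
979 hashes to 5, h2=4; 5 taken => place at 9.
78 hashes to 5, h2=15; 5,3 taken => place at 1.
547 hashes to 11; slot 11 is free => place at 11.
Table: [—, 78, —, 528, —, 469, 57, 928, 848, 979, 180, 547, 594, —, —, —, —]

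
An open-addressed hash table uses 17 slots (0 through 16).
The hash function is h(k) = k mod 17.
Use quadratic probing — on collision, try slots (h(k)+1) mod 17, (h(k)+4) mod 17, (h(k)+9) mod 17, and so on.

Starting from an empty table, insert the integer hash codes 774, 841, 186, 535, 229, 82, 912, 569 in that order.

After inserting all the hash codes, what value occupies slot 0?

774 hashes to 9; slot 9 is free -> place at 9.
841 hashes to 8; slot 8 is free -> place at 8.
186 hashes to 16; slot 16 is free -> place at 16.
535 hashes to 8; 8,9 taken -> place at 12.
229 hashes to 8; 8,9,12 taken -> place at 0.
82 hashes to 14; slot 14 is free -> place at 14.
912 hashes to 11; slot 11 is free -> place at 11.
569 hashes to 8; 8,9,12,0 taken -> place at 7.
Table: [229, -, -, -, -, -, -, 569, 841, 774, -, 912, 535, -, 82, -, 186]

229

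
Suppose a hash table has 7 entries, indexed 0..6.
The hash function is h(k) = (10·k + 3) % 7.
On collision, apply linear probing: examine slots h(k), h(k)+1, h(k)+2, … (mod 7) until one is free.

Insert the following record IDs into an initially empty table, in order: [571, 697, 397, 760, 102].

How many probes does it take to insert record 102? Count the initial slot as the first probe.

5

Insert 571: h=1, slot 1 empty -> index 1.
Insert 697: h=1, slot 1 occupied -> index 2.
Insert 397: h=4, slot 4 empty -> index 4.
Insert 760: h=1, slots 1,2 occupied -> index 3.
Insert 102: h=1, slots 1,2,3,4 occupied -> index 5.
Table: [., 571, 697, 760, 397, 102, .]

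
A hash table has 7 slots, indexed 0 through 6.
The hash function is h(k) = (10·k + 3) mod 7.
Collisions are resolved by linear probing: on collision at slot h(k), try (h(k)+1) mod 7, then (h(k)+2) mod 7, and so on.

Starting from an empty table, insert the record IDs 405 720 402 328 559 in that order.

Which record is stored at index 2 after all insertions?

405: h=0 => slot 0
720: h=0, probe 0,1 => slot 1
402: h=5 => slot 5
328: h=0, probe 0,1,2 => slot 2
559: h=0, probe 0,1,2,3 => slot 3
Table: [405, 720, 328, 559, —, 402, —]

328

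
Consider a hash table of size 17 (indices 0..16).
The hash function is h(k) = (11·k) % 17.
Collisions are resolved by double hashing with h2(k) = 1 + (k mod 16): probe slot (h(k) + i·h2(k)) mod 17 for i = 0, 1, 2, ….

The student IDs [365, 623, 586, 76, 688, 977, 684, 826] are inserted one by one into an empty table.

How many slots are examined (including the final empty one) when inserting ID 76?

2

365 hashes to 3; slot 3 is free -> place at 3.
623 hashes to 2; slot 2 is free -> place at 2.
586 hashes to 3, h2=11; 3 taken -> place at 14.
76 hashes to 3, h2=13; 3 taken -> place at 16.
688 hashes to 3, h2=1; 3 taken -> place at 4.
977 hashes to 3, h2=2; 3 taken -> place at 5.
684 hashes to 10; slot 10 is free -> place at 10.
826 hashes to 8; slot 8 is free -> place at 8.
Table: [., ., 623, 365, 688, 977, ., ., 826, ., 684, ., ., ., 586, ., 76]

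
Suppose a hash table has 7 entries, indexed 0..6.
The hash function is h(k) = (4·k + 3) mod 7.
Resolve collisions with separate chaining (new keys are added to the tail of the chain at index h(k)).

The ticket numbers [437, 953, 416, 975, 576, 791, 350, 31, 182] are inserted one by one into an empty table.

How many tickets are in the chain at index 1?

437 → bucket 1
953 → bucket 0
416 → bucket 1 (collision)
975 → bucket 4
576 → bucket 4 (collision)
791 → bucket 3
350 → bucket 3 (collision)
31 → bucket 1 (collision)
182 → bucket 3 (collision)
Final buckets:
0: 953
1: 437 -> 416 -> 31
2: -
3: 791 -> 350 -> 182
4: 975 -> 576
5: -
6: -

3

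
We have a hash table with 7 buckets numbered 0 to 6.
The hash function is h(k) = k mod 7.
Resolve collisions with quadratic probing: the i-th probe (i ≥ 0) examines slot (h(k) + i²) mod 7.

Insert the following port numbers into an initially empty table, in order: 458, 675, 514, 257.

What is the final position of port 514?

Insert 458: h=3, slot 3 empty -> index 3.
Insert 675: h=3, slot 3 occupied -> index 4.
Insert 514: h=3, slots 3,4 occupied -> index 0.
Insert 257: h=5, slot 5 empty -> index 5.
Table: [514, _, _, 458, 675, 257, _]

0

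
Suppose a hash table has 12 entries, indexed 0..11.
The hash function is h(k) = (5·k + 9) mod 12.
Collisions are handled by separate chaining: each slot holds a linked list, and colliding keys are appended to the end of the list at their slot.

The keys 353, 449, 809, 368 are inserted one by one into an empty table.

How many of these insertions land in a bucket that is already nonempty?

Insert 353: h=10, bucket 10 empty → new chain.
Insert 449: h=10, bucket 10 nonempty → append to chain.
Insert 809: h=10, bucket 10 nonempty → append to chain.
Insert 368: h=1, bucket 1 empty → new chain.
Final buckets:
0: —
1: 368
2: —
3: —
4: —
5: —
6: —
7: —
8: —
9: —
10: 353 -> 449 -> 809
11: —

2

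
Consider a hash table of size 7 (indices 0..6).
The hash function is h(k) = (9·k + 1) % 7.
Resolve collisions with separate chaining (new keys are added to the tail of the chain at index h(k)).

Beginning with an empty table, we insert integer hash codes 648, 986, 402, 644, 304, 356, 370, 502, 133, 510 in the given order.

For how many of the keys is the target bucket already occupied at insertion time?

5

Insert 648: h=2, bucket 2 empty → new chain.
Insert 986: h=6, bucket 6 empty → new chain.
Insert 402: h=0, bucket 0 empty → new chain.
Insert 644: h=1, bucket 1 empty → new chain.
Insert 304: h=0, bucket 0 nonempty → append to chain.
Insert 356: h=6, bucket 6 nonempty → append to chain.
Insert 370: h=6, bucket 6 nonempty → append to chain.
Insert 502: h=4, bucket 4 empty → new chain.
Insert 133: h=1, bucket 1 nonempty → append to chain.
Insert 510: h=6, bucket 6 nonempty → append to chain.
Final buckets:
0: 402 -> 304
1: 644 -> 133
2: 648
3: -
4: 502
5: -
6: 986 -> 356 -> 370 -> 510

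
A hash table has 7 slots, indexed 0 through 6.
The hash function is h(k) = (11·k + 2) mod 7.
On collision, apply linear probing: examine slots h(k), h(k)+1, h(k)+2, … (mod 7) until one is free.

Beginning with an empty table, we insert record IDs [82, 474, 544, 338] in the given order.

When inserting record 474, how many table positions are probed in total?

2

Insert 82: h=1, slot 1 empty → index 1.
Insert 474: h=1, slot 1 occupied → index 2.
Insert 544: h=1, slots 1,2 occupied → index 3.
Insert 338: h=3, slot 3 occupied → index 4.
Table: [_, 82, 474, 544, 338, _, _]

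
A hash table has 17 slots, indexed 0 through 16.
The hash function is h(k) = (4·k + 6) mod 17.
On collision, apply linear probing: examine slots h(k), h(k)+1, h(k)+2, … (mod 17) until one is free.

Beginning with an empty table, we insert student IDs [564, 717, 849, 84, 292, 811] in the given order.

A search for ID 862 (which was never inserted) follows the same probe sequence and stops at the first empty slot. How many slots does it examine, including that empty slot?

564 hashes to 1; slot 1 is free → place at 1.
717 hashes to 1; 1 taken → place at 2.
849 hashes to 2; 2 taken → place at 3.
84 hashes to 2; 2,3 taken → place at 4.
292 hashes to 1; 1,2,3,4 taken → place at 5.
811 hashes to 3; 3,4,5 taken → place at 6.
Table: [—, 564, 717, 849, 84, 292, 811, —, —, —, —, —, —, —, —, —, —]
Lookup 862: h=3, probe 3,4,5,6,7 → slot 7 empty, not found.

5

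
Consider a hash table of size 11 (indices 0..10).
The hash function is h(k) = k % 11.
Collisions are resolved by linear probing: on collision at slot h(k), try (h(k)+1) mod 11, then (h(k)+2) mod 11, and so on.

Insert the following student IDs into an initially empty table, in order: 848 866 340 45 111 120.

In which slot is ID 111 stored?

848: h=1 -> slot 1
866: h=8 -> slot 8
340: h=10 -> slot 10
45: h=1, probe 1,2 -> slot 2
111: h=1, probe 1,2,3 -> slot 3
120: h=10, probe 10,0 -> slot 0
Table: [120, 848, 45, 111, ., ., ., ., 866, ., 340]

3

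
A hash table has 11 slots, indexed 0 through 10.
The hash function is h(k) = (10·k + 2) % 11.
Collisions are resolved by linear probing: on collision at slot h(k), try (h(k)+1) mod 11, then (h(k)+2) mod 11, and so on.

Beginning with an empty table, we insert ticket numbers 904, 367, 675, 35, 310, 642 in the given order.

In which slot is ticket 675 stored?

10

904: h=0 -> slot 0
367: h=9 -> slot 9
675: h=9, probe 9,10 -> slot 10
35: h=0, probe 0,1 -> slot 1
310: h=0, probe 0,1,2 -> slot 2
642: h=9, probe 9,10,0,1,2,3 -> slot 3
Table: [904, 35, 310, 642, _, _, _, _, _, 367, 675]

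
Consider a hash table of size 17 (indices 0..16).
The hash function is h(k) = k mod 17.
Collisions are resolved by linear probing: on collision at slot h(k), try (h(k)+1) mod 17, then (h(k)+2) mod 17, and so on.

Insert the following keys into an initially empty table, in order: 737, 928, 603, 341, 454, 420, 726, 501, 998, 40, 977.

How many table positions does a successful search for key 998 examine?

4

Insert 737: h=6, slot 6 empty -> index 6.
Insert 928: h=10, slot 10 empty -> index 10.
Insert 603: h=8, slot 8 empty -> index 8.
Insert 341: h=1, slot 1 empty -> index 1.
Insert 454: h=12, slot 12 empty -> index 12.
Insert 420: h=12, slot 12 occupied -> index 13.
Insert 726: h=12, slots 12,13 occupied -> index 14.
Insert 501: h=8, slot 8 occupied -> index 9.
Insert 998: h=12, slots 12,13,14 occupied -> index 15.
Insert 40: h=6, slot 6 occupied -> index 7.
Insert 977: h=8, slots 8,9,10 occupied -> index 11.
Table: [-, 341, -, -, -, -, 737, 40, 603, 501, 928, 977, 454, 420, 726, 998, -]
Lookup 998: h=12, probe 12,13,14,15 → found at 15.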